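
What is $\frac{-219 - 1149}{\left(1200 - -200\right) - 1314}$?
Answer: $- \frac{684}{43} \approx -15.907$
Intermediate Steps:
$\frac{-219 - 1149}{\left(1200 - -200\right) - 1314} = - \frac{1368}{\left(1200 + 200\right) - 1314} = - \frac{1368}{1400 - 1314} = - \frac{1368}{86} = \left(-1368\right) \frac{1}{86} = - \frac{684}{43}$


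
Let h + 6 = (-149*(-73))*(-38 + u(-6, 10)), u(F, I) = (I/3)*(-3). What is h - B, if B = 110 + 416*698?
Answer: -812580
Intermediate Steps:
u(F, I) = -I (u(F, I) = (I*(⅓))*(-3) = (I/3)*(-3) = -I)
h = -522102 (h = -6 + (-149*(-73))*(-38 - 1*10) = -6 + 10877*(-38 - 10) = -6 + 10877*(-48) = -6 - 522096 = -522102)
B = 290478 (B = 110 + 290368 = 290478)
h - B = -522102 - 1*290478 = -522102 - 290478 = -812580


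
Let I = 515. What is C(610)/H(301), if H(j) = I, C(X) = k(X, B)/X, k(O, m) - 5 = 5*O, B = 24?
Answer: 611/62830 ≈ 0.0097246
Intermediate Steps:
k(O, m) = 5 + 5*O
C(X) = (5 + 5*X)/X
H(j) = 515
C(610)/H(301) = (5 + 5/610)/515 = (5 + 5*(1/610))*(1/515) = (5 + 1/122)*(1/515) = (611/122)*(1/515) = 611/62830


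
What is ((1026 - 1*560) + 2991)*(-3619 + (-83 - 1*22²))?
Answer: -14471002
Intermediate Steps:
((1026 - 1*560) + 2991)*(-3619 + (-83 - 1*22²)) = ((1026 - 560) + 2991)*(-3619 + (-83 - 1*484)) = (466 + 2991)*(-3619 + (-83 - 484)) = 3457*(-3619 - 567) = 3457*(-4186) = -14471002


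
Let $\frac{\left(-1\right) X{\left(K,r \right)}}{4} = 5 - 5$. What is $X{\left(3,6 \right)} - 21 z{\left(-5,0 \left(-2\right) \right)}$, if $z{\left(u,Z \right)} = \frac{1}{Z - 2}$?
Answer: $\frac{21}{2} \approx 10.5$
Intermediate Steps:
$X{\left(K,r \right)} = 0$ ($X{\left(K,r \right)} = - 4 \left(5 - 5\right) = \left(-4\right) 0 = 0$)
$z{\left(u,Z \right)} = \frac{1}{-2 + Z}$
$X{\left(3,6 \right)} - 21 z{\left(-5,0 \left(-2\right) \right)} = 0 - \frac{21}{-2 + 0 \left(-2\right)} = 0 - \frac{21}{-2 + 0} = 0 - \frac{21}{-2} = 0 - - \frac{21}{2} = 0 + \frac{21}{2} = \frac{21}{2}$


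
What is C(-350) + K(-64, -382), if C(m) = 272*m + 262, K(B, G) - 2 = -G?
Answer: -94554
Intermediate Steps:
K(B, G) = 2 - G
C(m) = 262 + 272*m
C(-350) + K(-64, -382) = (262 + 272*(-350)) + (2 - 1*(-382)) = (262 - 95200) + (2 + 382) = -94938 + 384 = -94554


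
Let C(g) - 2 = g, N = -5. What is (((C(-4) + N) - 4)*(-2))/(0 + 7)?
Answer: 22/7 ≈ 3.1429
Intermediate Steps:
C(g) = 2 + g
(((C(-4) + N) - 4)*(-2))/(0 + 7) = ((((2 - 4) - 5) - 4)*(-2))/(0 + 7) = (((-2 - 5) - 4)*(-2))/7 = ((-7 - 4)*(-2))*(⅐) = -11*(-2)*(⅐) = 22*(⅐) = 22/7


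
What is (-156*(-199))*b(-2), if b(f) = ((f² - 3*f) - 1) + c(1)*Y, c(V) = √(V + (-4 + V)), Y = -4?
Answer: 279396 - 124176*I*√2 ≈ 2.794e+5 - 1.7561e+5*I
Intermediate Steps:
c(V) = √(-4 + 2*V)
b(f) = -1 + f² - 3*f - 4*I*√2 (b(f) = ((f² - 3*f) - 1) + √(-4 + 2*1)*(-4) = (-1 + f² - 3*f) + √(-4 + 2)*(-4) = (-1 + f² - 3*f) + √(-2)*(-4) = (-1 + f² - 3*f) + (I*√2)*(-4) = (-1 + f² - 3*f) - 4*I*√2 = -1 + f² - 3*f - 4*I*√2)
(-156*(-199))*b(-2) = (-156*(-199))*(-1 + (-2)² - 3*(-2) - 4*I*√2) = 31044*(-1 + 4 + 6 - 4*I*√2) = 31044*(9 - 4*I*√2) = 279396 - 124176*I*√2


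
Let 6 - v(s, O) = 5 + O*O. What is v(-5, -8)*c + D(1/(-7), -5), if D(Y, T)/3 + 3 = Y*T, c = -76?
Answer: 33468/7 ≈ 4781.1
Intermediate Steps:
D(Y, T) = -9 + 3*T*Y (D(Y, T) = -9 + 3*(Y*T) = -9 + 3*(T*Y) = -9 + 3*T*Y)
v(s, O) = 1 - O² (v(s, O) = 6 - (5 + O*O) = 6 - (5 + O²) = 6 + (-5 - O²) = 1 - O²)
v(-5, -8)*c + D(1/(-7), -5) = (1 - 1*(-8)²)*(-76) + (-9 + 3*(-5)/(-7)) = (1 - 1*64)*(-76) + (-9 + 3*(-5)*(-⅐)) = (1 - 64)*(-76) + (-9 + 15/7) = -63*(-76) - 48/7 = 4788 - 48/7 = 33468/7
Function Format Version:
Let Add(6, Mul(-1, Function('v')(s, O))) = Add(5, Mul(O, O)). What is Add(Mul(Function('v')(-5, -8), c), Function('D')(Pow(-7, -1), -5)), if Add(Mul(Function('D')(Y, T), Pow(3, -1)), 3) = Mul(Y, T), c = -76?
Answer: Rational(33468, 7) ≈ 4781.1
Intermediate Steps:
Function('D')(Y, T) = Add(-9, Mul(3, T, Y)) (Function('D')(Y, T) = Add(-9, Mul(3, Mul(Y, T))) = Add(-9, Mul(3, Mul(T, Y))) = Add(-9, Mul(3, T, Y)))
Function('v')(s, O) = Add(1, Mul(-1, Pow(O, 2))) (Function('v')(s, O) = Add(6, Mul(-1, Add(5, Mul(O, O)))) = Add(6, Mul(-1, Add(5, Pow(O, 2)))) = Add(6, Add(-5, Mul(-1, Pow(O, 2)))) = Add(1, Mul(-1, Pow(O, 2))))
Add(Mul(Function('v')(-5, -8), c), Function('D')(Pow(-7, -1), -5)) = Add(Mul(Add(1, Mul(-1, Pow(-8, 2))), -76), Add(-9, Mul(3, -5, Pow(-7, -1)))) = Add(Mul(Add(1, Mul(-1, 64)), -76), Add(-9, Mul(3, -5, Rational(-1, 7)))) = Add(Mul(Add(1, -64), -76), Add(-9, Rational(15, 7))) = Add(Mul(-63, -76), Rational(-48, 7)) = Add(4788, Rational(-48, 7)) = Rational(33468, 7)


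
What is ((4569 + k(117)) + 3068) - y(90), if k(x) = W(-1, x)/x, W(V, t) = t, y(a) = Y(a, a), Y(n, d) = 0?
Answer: 7638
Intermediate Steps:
y(a) = 0
k(x) = 1 (k(x) = x/x = 1)
((4569 + k(117)) + 3068) - y(90) = ((4569 + 1) + 3068) - 1*0 = (4570 + 3068) + 0 = 7638 + 0 = 7638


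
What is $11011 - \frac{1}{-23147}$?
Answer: $\frac{254871618}{23147} \approx 11011.0$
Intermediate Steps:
$11011 - \frac{1}{-23147} = 11011 - - \frac{1}{23147} = 11011 + \frac{1}{23147} = \frac{254871618}{23147}$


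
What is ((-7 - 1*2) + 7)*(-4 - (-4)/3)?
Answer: 16/3 ≈ 5.3333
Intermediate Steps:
((-7 - 1*2) + 7)*(-4 - (-4)/3) = ((-7 - 2) + 7)*(-4 - (-4)/3) = (-9 + 7)*(-4 - 1*(-4/3)) = -2*(-4 + 4/3) = -2*(-8/3) = 16/3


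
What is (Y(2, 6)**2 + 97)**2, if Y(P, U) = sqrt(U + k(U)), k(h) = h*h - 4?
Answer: 18225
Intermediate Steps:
k(h) = -4 + h**2 (k(h) = h**2 - 4 = -4 + h**2)
Y(P, U) = sqrt(-4 + U + U**2) (Y(P, U) = sqrt(U + (-4 + U**2)) = sqrt(-4 + U + U**2))
(Y(2, 6)**2 + 97)**2 = ((sqrt(-4 + 6 + 6**2))**2 + 97)**2 = ((sqrt(-4 + 6 + 36))**2 + 97)**2 = ((sqrt(38))**2 + 97)**2 = (38 + 97)**2 = 135**2 = 18225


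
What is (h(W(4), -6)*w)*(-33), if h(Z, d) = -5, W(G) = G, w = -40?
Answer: -6600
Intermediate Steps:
(h(W(4), -6)*w)*(-33) = -5*(-40)*(-33) = 200*(-33) = -6600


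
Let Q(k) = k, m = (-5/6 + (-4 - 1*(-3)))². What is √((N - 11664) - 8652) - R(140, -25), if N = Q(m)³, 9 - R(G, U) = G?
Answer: 131 + I*√946091735/216 ≈ 131.0 + 142.4*I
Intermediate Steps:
R(G, U) = 9 - G
m = 121/36 (m = (-5*⅙ + (-4 + 3))² = (-⅚ - 1)² = (-11/6)² = 121/36 ≈ 3.3611)
N = 1771561/46656 (N = (121/36)³ = 1771561/46656 ≈ 37.971)
√((N - 11664) - 8652) - R(140, -25) = √((1771561/46656 - 11664) - 8652) - (9 - 1*140) = √(-542424023/46656 - 8652) - (9 - 140) = √(-946091735/46656) - 1*(-131) = I*√946091735/216 + 131 = 131 + I*√946091735/216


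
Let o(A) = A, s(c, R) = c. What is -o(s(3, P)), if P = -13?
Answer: -3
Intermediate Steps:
-o(s(3, P)) = -1*3 = -3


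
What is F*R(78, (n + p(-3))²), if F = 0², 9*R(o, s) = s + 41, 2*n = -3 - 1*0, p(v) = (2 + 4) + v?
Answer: 0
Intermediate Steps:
p(v) = 6 + v
n = -3/2 (n = (-3 - 1*0)/2 = (-3 + 0)/2 = (½)*(-3) = -3/2 ≈ -1.5000)
R(o, s) = 41/9 + s/9 (R(o, s) = (s + 41)/9 = (41 + s)/9 = 41/9 + s/9)
F = 0
F*R(78, (n + p(-3))²) = 0*(41/9 + (-3/2 + (6 - 3))²/9) = 0*(41/9 + (-3/2 + 3)²/9) = 0*(41/9 + (3/2)²/9) = 0*(41/9 + (⅑)*(9/4)) = 0*(41/9 + ¼) = 0*(173/36) = 0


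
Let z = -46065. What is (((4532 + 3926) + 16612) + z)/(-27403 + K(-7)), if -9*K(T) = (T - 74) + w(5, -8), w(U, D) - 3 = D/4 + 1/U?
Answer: 314925/410912 ≈ 0.76641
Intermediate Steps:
w(U, D) = 3 + 1/U + D/4 (w(U, D) = 3 + (D/4 + 1/U) = 3 + (1/U + D/4) = 3 + 1/U + D/4)
K(T) = 364/45 - T/9 (K(T) = -((T - 74) + (3 + 1/5 + (¼)*(-8)))/9 = -((-74 + T) + (3 + ⅕ - 2))/9 = -((-74 + T) + 6/5)/9 = -(-364/5 + T)/9 = 364/45 - T/9)
(((4532 + 3926) + 16612) + z)/(-27403 + K(-7)) = (((4532 + 3926) + 16612) - 46065)/(-27403 + (364/45 - ⅑*(-7))) = ((8458 + 16612) - 46065)/(-27403 + (364/45 + 7/9)) = (25070 - 46065)/(-27403 + 133/15) = -20995/(-410912/15) = -20995*(-15/410912) = 314925/410912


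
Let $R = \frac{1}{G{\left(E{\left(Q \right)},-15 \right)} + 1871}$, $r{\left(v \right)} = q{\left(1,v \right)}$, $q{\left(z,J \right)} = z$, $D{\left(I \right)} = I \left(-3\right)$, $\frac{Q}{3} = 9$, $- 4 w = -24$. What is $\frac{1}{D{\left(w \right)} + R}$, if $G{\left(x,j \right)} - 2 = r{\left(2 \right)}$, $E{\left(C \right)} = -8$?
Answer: $- \frac{1874}{33731} \approx -0.055557$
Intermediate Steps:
$w = 6$ ($w = \left(- \frac{1}{4}\right) \left(-24\right) = 6$)
$Q = 27$ ($Q = 3 \cdot 9 = 27$)
$D{\left(I \right)} = - 3 I$
$r{\left(v \right)} = 1$
$G{\left(x,j \right)} = 3$ ($G{\left(x,j \right)} = 2 + 1 = 3$)
$R = \frac{1}{1874}$ ($R = \frac{1}{3 + 1871} = \frac{1}{1874} \approx 0.00053362$)
$\frac{1}{D{\left(w \right)} + R} = \frac{1}{\left(-3\right) 6 + \frac{1}{1874}} = \frac{1}{-18 + \frac{1}{1874}} = \frac{1}{- \frac{33731}{1874}} = - \frac{1874}{33731}$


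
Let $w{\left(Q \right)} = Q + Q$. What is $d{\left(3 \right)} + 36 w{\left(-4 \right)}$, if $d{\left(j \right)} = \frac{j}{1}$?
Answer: $-285$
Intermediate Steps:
$w{\left(Q \right)} = 2 Q$
$d{\left(j \right)} = j$ ($d{\left(j \right)} = j 1 = j$)
$d{\left(3 \right)} + 36 w{\left(-4 \right)} = 3 + 36 \cdot 2 \left(-4\right) = 3 + 36 \left(-8\right) = 3 - 288 = -285$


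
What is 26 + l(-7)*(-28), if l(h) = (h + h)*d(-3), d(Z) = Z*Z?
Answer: 3554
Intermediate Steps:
d(Z) = Z²
l(h) = 18*h (l(h) = (h + h)*(-3)² = (2*h)*9 = 18*h)
26 + l(-7)*(-28) = 26 + (18*(-7))*(-28) = 26 - 126*(-28) = 26 + 3528 = 3554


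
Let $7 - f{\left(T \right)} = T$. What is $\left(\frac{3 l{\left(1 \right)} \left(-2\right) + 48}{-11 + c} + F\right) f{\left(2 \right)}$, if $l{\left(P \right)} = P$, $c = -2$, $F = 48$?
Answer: $\frac{2910}{13} \approx 223.85$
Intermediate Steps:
$f{\left(T \right)} = 7 - T$
$\left(\frac{3 l{\left(1 \right)} \left(-2\right) + 48}{-11 + c} + F\right) f{\left(2 \right)} = \left(\frac{3 \cdot 1 \left(-2\right) + 48}{-11 - 2} + 48\right) \left(7 - 2\right) = \left(\frac{3 \left(-2\right) + 48}{-13} + 48\right) \left(7 - 2\right) = \left(\left(-6 + 48\right) \left(- \frac{1}{13}\right) + 48\right) 5 = \left(42 \left(- \frac{1}{13}\right) + 48\right) 5 = \left(- \frac{42}{13} + 48\right) 5 = \frac{582}{13} \cdot 5 = \frac{2910}{13}$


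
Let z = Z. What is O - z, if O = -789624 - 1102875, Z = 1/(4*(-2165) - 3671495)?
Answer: -6964689657344/3680155 ≈ -1.8925e+6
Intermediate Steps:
Z = -1/3680155 (Z = 1/(-8660 - 3671495) = 1/(-3680155) = -1/3680155 ≈ -2.7173e-7)
O = -1892499
z = -1/3680155 ≈ -2.7173e-7
O - z = -1892499 - 1*(-1/3680155) = -1892499 + 1/3680155 = -6964689657344/3680155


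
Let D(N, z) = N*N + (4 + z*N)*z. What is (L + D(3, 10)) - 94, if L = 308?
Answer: 563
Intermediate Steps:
D(N, z) = N**2 + z*(4 + N*z) (D(N, z) = N**2 + (4 + N*z)*z = N**2 + z*(4 + N*z))
(L + D(3, 10)) - 94 = (308 + (3**2 + 4*10 + 3*10**2)) - 94 = (308 + (9 + 40 + 3*100)) - 94 = (308 + (9 + 40 + 300)) - 94 = (308 + 349) - 94 = 657 - 94 = 563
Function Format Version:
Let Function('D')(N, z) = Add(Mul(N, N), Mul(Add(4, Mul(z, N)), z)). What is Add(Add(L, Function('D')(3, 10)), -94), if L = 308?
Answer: 563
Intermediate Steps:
Function('D')(N, z) = Add(Pow(N, 2), Mul(z, Add(4, Mul(N, z)))) (Function('D')(N, z) = Add(Pow(N, 2), Mul(Add(4, Mul(N, z)), z)) = Add(Pow(N, 2), Mul(z, Add(4, Mul(N, z)))))
Add(Add(L, Function('D')(3, 10)), -94) = Add(Add(308, Add(Pow(3, 2), Mul(4, 10), Mul(3, Pow(10, 2)))), -94) = Add(Add(308, Add(9, 40, Mul(3, 100))), -94) = Add(Add(308, Add(9, 40, 300)), -94) = Add(Add(308, 349), -94) = Add(657, -94) = 563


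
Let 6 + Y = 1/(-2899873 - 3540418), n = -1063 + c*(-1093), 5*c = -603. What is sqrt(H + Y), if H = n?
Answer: sqrt(135575763625286836995)/32201455 ≈ 361.59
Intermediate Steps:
c = -603/5 (c = (1/5)*(-603) = -603/5 ≈ -120.60)
n = 653764/5 (n = -1063 - 603/5*(-1093) = -1063 + 659079/5 = 653764/5 ≈ 1.3075e+5)
H = 653764/5 ≈ 1.3075e+5
Y = -38641747/6440291 (Y = -6 + 1/(-2899873 - 3540418) = -6 + 1/(-6440291) = -6 - 1/6440291 = -38641747/6440291 ≈ -6.0000)
sqrt(H + Y) = sqrt(653764/5 - 38641747/6440291) = sqrt(4210237196589/32201455) = sqrt(135575763625286836995)/32201455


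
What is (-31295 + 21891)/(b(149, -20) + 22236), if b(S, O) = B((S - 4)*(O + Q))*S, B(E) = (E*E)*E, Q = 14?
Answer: 2351/24529231191 ≈ 9.5845e-8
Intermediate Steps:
B(E) = E³ (B(E) = E²*E = E³)
b(S, O) = S*(-4 + S)³*(14 + O)³ (b(S, O) = ((S - 4)*(O + 14))³*S = ((-4 + S)*(14 + O))³*S = ((-4 + S)³*(14 + O)³)*S = S*(-4 + S)³*(14 + O)³)
(-31295 + 21891)/(b(149, -20) + 22236) = (-31295 + 21891)/(149*(-56 - 4*(-20) + 14*149 - 20*149)³ + 22236) = -9404/(149*(-56 + 80 + 2086 - 2980)³ + 22236) = -9404/(149*(-870)³ + 22236) = -9404/(149*(-658503000) + 22236) = -9404/(-98116947000 + 22236) = -9404/(-98116924764) = -9404*(-1/98116924764) = 2351/24529231191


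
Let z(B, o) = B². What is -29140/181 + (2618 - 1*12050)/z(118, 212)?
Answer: -101863138/630061 ≈ -161.67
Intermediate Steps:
-29140/181 + (2618 - 1*12050)/z(118, 212) = -29140/181 + (2618 - 1*12050)/(118²) = -29140*1/181 + (2618 - 12050)/13924 = -29140/181 - 9432*1/13924 = -29140/181 - 2358/3481 = -101863138/630061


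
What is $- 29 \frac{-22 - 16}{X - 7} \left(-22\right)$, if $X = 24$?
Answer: $- \frac{24244}{17} \approx -1426.1$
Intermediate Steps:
$- 29 \frac{-22 - 16}{X - 7} \left(-22\right) = - 29 \frac{-22 - 16}{24 - 7} \left(-22\right) = - 29 \left(- \frac{38}{17}\right) \left(-22\right) = - 29 \left(\left(-38\right) \frac{1}{17}\right) \left(-22\right) = \left(-29\right) \left(- \frac{38}{17}\right) \left(-22\right) = \frac{1102}{17} \left(-22\right) = - \frac{24244}{17}$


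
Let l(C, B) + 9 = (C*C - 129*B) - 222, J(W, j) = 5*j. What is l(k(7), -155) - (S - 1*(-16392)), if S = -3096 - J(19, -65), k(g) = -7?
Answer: 6192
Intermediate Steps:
S = -2771 (S = -3096 - 5*(-65) = -3096 - 1*(-325) = -3096 + 325 = -2771)
l(C, B) = -231 + C² - 129*B (l(C, B) = -9 + ((C*C - 129*B) - 222) = -9 + ((C² - 129*B) - 222) = -9 + (-222 + C² - 129*B) = -231 + C² - 129*B)
l(k(7), -155) - (S - 1*(-16392)) = (-231 + (-7)² - 129*(-155)) - (-2771 - 1*(-16392)) = (-231 + 49 + 19995) - (-2771 + 16392) = 19813 - 1*13621 = 19813 - 13621 = 6192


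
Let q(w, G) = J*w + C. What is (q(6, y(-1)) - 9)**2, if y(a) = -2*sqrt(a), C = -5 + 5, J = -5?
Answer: 1521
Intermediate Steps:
C = 0
q(w, G) = -5*w (q(w, G) = -5*w + 0 = -5*w)
(q(6, y(-1)) - 9)**2 = (-5*6 - 9)**2 = (-30 - 9)**2 = (-39)**2 = 1521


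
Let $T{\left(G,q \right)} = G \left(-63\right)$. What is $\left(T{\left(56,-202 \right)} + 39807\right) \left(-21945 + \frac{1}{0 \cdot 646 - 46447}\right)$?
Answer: $- \frac{36978437933064}{46447} \approx -7.9614 \cdot 10^{8}$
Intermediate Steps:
$T{\left(G,q \right)} = - 63 G$
$\left(T{\left(56,-202 \right)} + 39807\right) \left(-21945 + \frac{1}{0 \cdot 646 - 46447}\right) = \left(\left(-63\right) 56 + 39807\right) \left(-21945 + \frac{1}{0 \cdot 646 - 46447}\right) = \left(-3528 + 39807\right) \left(-21945 + \frac{1}{0 - 46447}\right) = 36279 \left(-21945 + \frac{1}{-46447}\right) = 36279 \left(-21945 - \frac{1}{46447}\right) = 36279 \left(- \frac{1019279416}{46447}\right) = - \frac{36978437933064}{46447}$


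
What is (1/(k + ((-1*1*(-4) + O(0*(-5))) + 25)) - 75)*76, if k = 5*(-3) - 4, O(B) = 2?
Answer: -17081/3 ≈ -5693.7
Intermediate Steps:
k = -19 (k = -15 - 4 = -19)
(1/(k + ((-1*1*(-4) + O(0*(-5))) + 25)) - 75)*76 = (1/(-19 + ((-1*1*(-4) + 2) + 25)) - 75)*76 = (1/(-19 + ((-1*(-4) + 2) + 25)) - 75)*76 = (1/(-19 + ((4 + 2) + 25)) - 75)*76 = (1/(-19 + (6 + 25)) - 75)*76 = (1/(-19 + 31) - 75)*76 = (1/12 - 75)*76 = -899/12*76 = -17081/3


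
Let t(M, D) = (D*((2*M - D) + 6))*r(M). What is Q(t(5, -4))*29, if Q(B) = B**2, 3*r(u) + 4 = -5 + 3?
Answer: 742400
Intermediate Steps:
r(u) = -2 (r(u) = -4/3 + (-5 + 3)/3 = -4/3 + (1/3)*(-2) = -4/3 - 2/3 = -2)
t(M, D) = -2*D*(6 - D + 2*M) (t(M, D) = (D*((2*M - D) + 6))*(-2) = (D*((-D + 2*M) + 6))*(-2) = (D*(6 - D + 2*M))*(-2) = -2*D*(6 - D + 2*M))
Q(t(5, -4))*29 = (2*(-4)*(-6 - 4 - 2*5))**2*29 = (2*(-4)*(-6 - 4 - 10))**2*29 = (2*(-4)*(-20))**2*29 = 160**2*29 = 25600*29 = 742400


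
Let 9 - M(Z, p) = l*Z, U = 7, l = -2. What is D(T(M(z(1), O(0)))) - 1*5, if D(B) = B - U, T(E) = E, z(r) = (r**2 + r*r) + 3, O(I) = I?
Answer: 7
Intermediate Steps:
z(r) = 3 + 2*r**2 (z(r) = (r**2 + r**2) + 3 = 2*r**2 + 3 = 3 + 2*r**2)
M(Z, p) = 9 + 2*Z (M(Z, p) = 9 - (-2)*Z = 9 + 2*Z)
D(B) = -7 + B (D(B) = B - 1*7 = B - 7 = -7 + B)
D(T(M(z(1), O(0)))) - 1*5 = (-7 + (9 + 2*(3 + 2*1**2))) - 1*5 = (-7 + (9 + 2*(3 + 2*1))) - 5 = (-7 + (9 + 2*(3 + 2))) - 5 = (-7 + (9 + 2*5)) - 5 = (-7 + (9 + 10)) - 5 = (-7 + 19) - 5 = 12 - 5 = 7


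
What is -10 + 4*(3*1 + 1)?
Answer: 6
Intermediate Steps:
-10 + 4*(3*1 + 1) = -10 + 4*(3 + 1) = -10 + 4*4 = -10 + 16 = 6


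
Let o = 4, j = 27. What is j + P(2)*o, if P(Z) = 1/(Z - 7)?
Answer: 131/5 ≈ 26.200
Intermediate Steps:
P(Z) = 1/(-7 + Z)
j + P(2)*o = 27 + 4/(-7 + 2) = 27 + 4/(-5) = 27 - ⅕*4 = 27 - ⅘ = 131/5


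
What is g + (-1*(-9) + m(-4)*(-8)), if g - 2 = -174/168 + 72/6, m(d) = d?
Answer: 1511/28 ≈ 53.964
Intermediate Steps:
g = 363/28 (g = 2 + (-174/168 + 72/6) = 2 + (-174*1/168 + 72*(⅙)) = 2 + (-29/28 + 12) = 2 + 307/28 = 363/28 ≈ 12.964)
g + (-1*(-9) + m(-4)*(-8)) = 363/28 + (-1*(-9) - 4*(-8)) = 363/28 + (9 + 32) = 363/28 + 41 = 1511/28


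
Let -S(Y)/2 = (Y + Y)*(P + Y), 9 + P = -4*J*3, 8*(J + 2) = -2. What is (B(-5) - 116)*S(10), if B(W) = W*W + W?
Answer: 107520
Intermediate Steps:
J = -9/4 (J = -2 + (⅛)*(-2) = -2 - ¼ = -9/4 ≈ -2.2500)
P = 18 (P = -9 - 4*(-9/4)*3 = -9 + 9*3 = -9 + 27 = 18)
B(W) = W + W² (B(W) = W² + W = W + W²)
S(Y) = -4*Y*(18 + Y) (S(Y) = -2*(Y + Y)*(18 + Y) = -2*2*Y*(18 + Y) = -4*Y*(18 + Y))
(B(-5) - 116)*S(10) = (-5*(1 - 5) - 116)*(-4*10*(18 + 10)) = (-5*(-4) - 116)*(-4*10*28) = (20 - 116)*(-1120) = -96*(-1120) = 107520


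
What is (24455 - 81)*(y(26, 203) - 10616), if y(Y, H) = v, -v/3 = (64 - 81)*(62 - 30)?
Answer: -218976016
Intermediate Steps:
v = 1632 (v = -3*(64 - 81)*(62 - 30) = -(-51)*32 = -3*(-544) = 1632)
y(Y, H) = 1632
(24455 - 81)*(y(26, 203) - 10616) = (24455 - 81)*(1632 - 10616) = 24374*(-8984) = -218976016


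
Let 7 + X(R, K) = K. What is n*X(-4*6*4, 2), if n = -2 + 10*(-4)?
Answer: 210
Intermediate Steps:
X(R, K) = -7 + K
n = -42 (n = -2 - 40 = -42)
n*X(-4*6*4, 2) = -42*(-7 + 2) = -42*(-5) = 210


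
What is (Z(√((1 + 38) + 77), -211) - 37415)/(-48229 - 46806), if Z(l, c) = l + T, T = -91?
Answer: 37506/95035 - 2*√29/95035 ≈ 0.39454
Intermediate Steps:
Z(l, c) = -91 + l (Z(l, c) = l - 91 = -91 + l)
(Z(√((1 + 38) + 77), -211) - 37415)/(-48229 - 46806) = ((-91 + √((1 + 38) + 77)) - 37415)/(-48229 - 46806) = ((-91 + √(39 + 77)) - 37415)/(-95035) = ((-91 + √116) - 37415)*(-1/95035) = ((-91 + 2*√29) - 37415)*(-1/95035) = (-37506 + 2*√29)*(-1/95035) = 37506/95035 - 2*√29/95035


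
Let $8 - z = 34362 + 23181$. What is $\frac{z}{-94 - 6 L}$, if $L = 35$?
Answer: $\frac{57535}{304} \approx 189.26$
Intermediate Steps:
$z = -57535$ ($z = 8 - \left(34362 + 23181\right) = 8 - 57543 = -57535$)
$\frac{z}{-94 - 6 L} = - \frac{57535}{-94 - 210} = - \frac{57535}{-304} = \left(-57535\right) \left(- \frac{1}{304}\right) = \frac{57535}{304}$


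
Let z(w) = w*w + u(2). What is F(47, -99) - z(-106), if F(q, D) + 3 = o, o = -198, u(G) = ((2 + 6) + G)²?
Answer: -11537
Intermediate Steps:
u(G) = (8 + G)²
F(q, D) = -201 (F(q, D) = -3 - 198 = -201)
z(w) = 100 + w² (z(w) = w*w + (8 + 2)² = w² + 10² = w² + 100 = 100 + w²)
F(47, -99) - z(-106) = -201 - (100 + (-106)²) = -201 - (100 + 11236) = -201 - 1*11336 = -201 - 11336 = -11537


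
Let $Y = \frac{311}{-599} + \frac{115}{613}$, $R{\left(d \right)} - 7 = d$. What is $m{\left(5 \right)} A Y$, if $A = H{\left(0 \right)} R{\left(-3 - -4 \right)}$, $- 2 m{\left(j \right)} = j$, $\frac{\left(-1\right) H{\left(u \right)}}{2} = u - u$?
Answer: $0$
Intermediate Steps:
$R{\left(d \right)} = 7 + d$
$H{\left(u \right)} = 0$ ($H{\left(u \right)} = - 2 \left(u - u\right) = \left(-2\right) 0 = 0$)
$m{\left(j \right)} = - \frac{j}{2}$
$A = 0$ ($A = 0 \left(7 - -1\right) = 0 \left(7 + \left(-3 + 4\right)\right) = 0 \left(7 + 1\right) = 0 \cdot 8 = 0$)
$Y = - \frac{121758}{367187}$ ($Y = 311 \left(- \frac{1}{599}\right) + 115 \cdot \frac{1}{613} = - \frac{311}{599} + \frac{115}{613} = - \frac{121758}{367187} \approx -0.3316$)
$m{\left(5 \right)} A Y = \left(- \frac{1}{2}\right) 5 \cdot 0 \left(- \frac{121758}{367187}\right) = \left(- \frac{5}{2}\right) 0 \left(- \frac{121758}{367187}\right) = 0 \left(- \frac{121758}{367187}\right) = 0$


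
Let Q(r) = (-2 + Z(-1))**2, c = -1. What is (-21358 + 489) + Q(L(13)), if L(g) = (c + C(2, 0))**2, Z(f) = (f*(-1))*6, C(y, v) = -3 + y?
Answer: -20853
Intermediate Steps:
Z(f) = -6*f (Z(f) = -f*6 = -6*f)
L(g) = 4 (L(g) = (-1 + (-3 + 2))**2 = (-1 - 1)**2 = (-2)**2 = 4)
Q(r) = 16 (Q(r) = (-2 - 6*(-1))**2 = (-2 + 6)**2 = 4**2 = 16)
(-21358 + 489) + Q(L(13)) = (-21358 + 489) + 16 = -20869 + 16 = -20853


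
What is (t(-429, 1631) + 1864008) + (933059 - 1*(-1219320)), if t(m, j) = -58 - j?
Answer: 4014698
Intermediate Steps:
(t(-429, 1631) + 1864008) + (933059 - 1*(-1219320)) = ((-58 - 1*1631) + 1864008) + (933059 - 1*(-1219320)) = ((-58 - 1631) + 1864008) + (933059 + 1219320) = (-1689 + 1864008) + 2152379 = 1862319 + 2152379 = 4014698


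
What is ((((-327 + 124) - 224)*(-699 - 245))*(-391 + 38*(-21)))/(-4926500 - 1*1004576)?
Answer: 119817908/1482769 ≈ 80.807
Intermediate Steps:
((((-327 + 124) - 224)*(-699 - 245))*(-391 + 38*(-21)))/(-4926500 - 1*1004576) = (((-203 - 224)*(-944))*(-391 - 798))/(-4926500 - 1004576) = (-427*(-944)*(-1189))/(-5931076) = (403088*(-1189))*(-1/5931076) = -479271632*(-1/5931076) = 119817908/1482769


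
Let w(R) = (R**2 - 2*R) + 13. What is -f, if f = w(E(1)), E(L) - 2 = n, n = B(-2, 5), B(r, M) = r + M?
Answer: -28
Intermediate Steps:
B(r, M) = M + r
n = 3 (n = 5 - 2 = 3)
E(L) = 5 (E(L) = 2 + 3 = 5)
w(R) = 13 + R**2 - 2*R
f = 28 (f = 13 + 5**2 - 2*5 = 13 + 25 - 10 = 28)
-f = -1*28 = -28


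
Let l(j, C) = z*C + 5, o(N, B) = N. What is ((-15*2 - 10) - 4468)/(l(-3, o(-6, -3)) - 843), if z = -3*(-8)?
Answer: 2254/491 ≈ 4.5906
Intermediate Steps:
z = 24
l(j, C) = 5 + 24*C (l(j, C) = 24*C + 5 = 5 + 24*C)
((-15*2 - 10) - 4468)/(l(-3, o(-6, -3)) - 843) = ((-15*2 - 10) - 4468)/((5 + 24*(-6)) - 843) = ((-30 - 10) - 4468)/((5 - 144) - 843) = (-40 - 4468)/(-139 - 843) = -4508/(-982) = -4508*(-1/982) = 2254/491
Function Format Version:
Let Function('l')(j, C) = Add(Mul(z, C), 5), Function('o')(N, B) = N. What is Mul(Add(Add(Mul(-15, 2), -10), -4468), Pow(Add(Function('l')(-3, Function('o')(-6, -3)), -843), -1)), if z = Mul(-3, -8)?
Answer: Rational(2254, 491) ≈ 4.5906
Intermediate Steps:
z = 24
Function('l')(j, C) = Add(5, Mul(24, C)) (Function('l')(j, C) = Add(Mul(24, C), 5) = Add(5, Mul(24, C)))
Mul(Add(Add(Mul(-15, 2), -10), -4468), Pow(Add(Function('l')(-3, Function('o')(-6, -3)), -843), -1)) = Mul(Add(Add(Mul(-15, 2), -10), -4468), Pow(Add(Add(5, Mul(24, -6)), -843), -1)) = Mul(Add(Add(-30, -10), -4468), Pow(Add(Add(5, -144), -843), -1)) = Mul(Add(-40, -4468), Pow(Add(-139, -843), -1)) = Mul(-4508, Pow(-982, -1)) = Mul(-4508, Rational(-1, 982)) = Rational(2254, 491)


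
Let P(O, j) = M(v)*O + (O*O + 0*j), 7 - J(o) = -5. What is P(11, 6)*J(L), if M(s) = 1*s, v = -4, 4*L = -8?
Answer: 924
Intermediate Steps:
L = -2 (L = (¼)*(-8) = -2)
J(o) = 12 (J(o) = 7 - 1*(-5) = 7 + 5 = 12)
M(s) = s
P(O, j) = O² - 4*O (P(O, j) = -4*O + (O*O + 0*j) = -4*O + (O² + 0) = -4*O + O² = O² - 4*O)
P(11, 6)*J(L) = (11*(-4 + 11))*12 = (11*7)*12 = 77*12 = 924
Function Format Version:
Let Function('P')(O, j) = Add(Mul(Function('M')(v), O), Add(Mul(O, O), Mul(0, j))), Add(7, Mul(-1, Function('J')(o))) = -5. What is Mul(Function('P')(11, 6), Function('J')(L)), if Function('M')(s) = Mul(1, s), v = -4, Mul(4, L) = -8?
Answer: 924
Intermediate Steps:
L = -2 (L = Mul(Rational(1, 4), -8) = -2)
Function('J')(o) = 12 (Function('J')(o) = Add(7, Mul(-1, -5)) = Add(7, 5) = 12)
Function('M')(s) = s
Function('P')(O, j) = Add(Pow(O, 2), Mul(-4, O)) (Function('P')(O, j) = Add(Mul(-4, O), Add(Mul(O, O), Mul(0, j))) = Add(Mul(-4, O), Add(Pow(O, 2), 0)) = Add(Mul(-4, O), Pow(O, 2)) = Add(Pow(O, 2), Mul(-4, O)))
Mul(Function('P')(11, 6), Function('J')(L)) = Mul(Mul(11, Add(-4, 11)), 12) = Mul(Mul(11, 7), 12) = Mul(77, 12) = 924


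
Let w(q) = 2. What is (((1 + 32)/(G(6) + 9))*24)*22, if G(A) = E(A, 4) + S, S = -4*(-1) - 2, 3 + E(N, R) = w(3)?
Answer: 8712/5 ≈ 1742.4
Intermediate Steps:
E(N, R) = -1 (E(N, R) = -3 + 2 = -1)
S = 2 (S = 4 - 2 = 2)
G(A) = 1 (G(A) = -1 + 2 = 1)
(((1 + 32)/(G(6) + 9))*24)*22 = (((1 + 32)/(1 + 9))*24)*22 = ((33/10)*24)*22 = (396/5)*22 = 8712/5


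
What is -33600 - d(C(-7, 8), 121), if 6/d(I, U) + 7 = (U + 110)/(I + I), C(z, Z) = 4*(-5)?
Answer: -17169360/511 ≈ -33600.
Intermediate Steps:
C(z, Z) = -20
d(I, U) = 6/(-7 + (110 + U)/(2*I)) (d(I, U) = 6/(-7 + (U + 110)/(I + I)) = 6/(-7 + (110 + U)/((2*I))) = 6/(-7 + (110 + U)*(1/(2*I))) = 6/(-7 + (110 + U)/(2*I)))
-33600 - d(C(-7, 8), 121) = -33600 - 12*(-20)/(110 + 121 - 14*(-20)) = -33600 - 12*(-20)/(110 + 121 + 280) = -33600 - 12*(-20)/511 = -33600 - 1*(-240/511) = -33600 + 240/511 = -17169360/511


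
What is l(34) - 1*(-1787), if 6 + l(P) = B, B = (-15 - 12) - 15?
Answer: 1739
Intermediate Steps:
B = -42 (B = -27 - 15 = -42)
l(P) = -48 (l(P) = -6 - 42 = -48)
l(34) - 1*(-1787) = -48 - 1*(-1787) = -48 + 1787 = 1739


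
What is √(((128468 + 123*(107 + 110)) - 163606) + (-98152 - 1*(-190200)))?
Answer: 3*√9289 ≈ 289.14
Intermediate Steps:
√(((128468 + 123*(107 + 110)) - 163606) + (-98152 - 1*(-190200))) = √(((128468 + 123*217) - 163606) + (-98152 + 190200)) = √(((128468 + 26691) - 163606) + 92048) = √((155159 - 163606) + 92048) = √(-8447 + 92048) = √83601 = 3*√9289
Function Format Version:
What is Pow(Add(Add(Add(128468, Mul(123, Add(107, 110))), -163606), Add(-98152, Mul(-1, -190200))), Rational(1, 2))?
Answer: Mul(3, Pow(9289, Rational(1, 2))) ≈ 289.14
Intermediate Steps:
Pow(Add(Add(Add(128468, Mul(123, Add(107, 110))), -163606), Add(-98152, Mul(-1, -190200))), Rational(1, 2)) = Pow(Add(Add(Add(128468, Mul(123, 217)), -163606), Add(-98152, 190200)), Rational(1, 2)) = Pow(Add(Add(Add(128468, 26691), -163606), 92048), Rational(1, 2)) = Pow(Add(Add(155159, -163606), 92048), Rational(1, 2)) = Pow(Add(-8447, 92048), Rational(1, 2)) = Pow(83601, Rational(1, 2)) = Mul(3, Pow(9289, Rational(1, 2)))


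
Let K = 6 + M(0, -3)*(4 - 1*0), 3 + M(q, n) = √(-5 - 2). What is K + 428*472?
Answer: 202010 + 4*I*√7 ≈ 2.0201e+5 + 10.583*I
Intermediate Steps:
M(q, n) = -3 + I*√7 (M(q, n) = -3 + √(-5 - 2) = -3 + √(-7) = -3 + I*√7)
K = -6 + 4*I*√7 (K = 6 + (-3 + I*√7)*(4 - 1*0) = 6 + (-3 + I*√7)*(4 + 0) = 6 + (-3 + I*√7)*4 = 6 + (-12 + 4*I*√7) = -6 + 4*I*√7 ≈ -6.0 + 10.583*I)
K + 428*472 = (-6 + 4*I*√7) + 428*472 = (-6 + 4*I*√7) + 202016 = 202010 + 4*I*√7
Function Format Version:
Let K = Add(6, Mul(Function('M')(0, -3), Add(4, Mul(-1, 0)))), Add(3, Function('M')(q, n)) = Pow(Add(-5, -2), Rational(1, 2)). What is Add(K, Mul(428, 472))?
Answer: Add(202010, Mul(4, I, Pow(7, Rational(1, 2)))) ≈ Add(2.0201e+5, Mul(10.583, I))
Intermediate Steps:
Function('M')(q, n) = Add(-3, Mul(I, Pow(7, Rational(1, 2)))) (Function('M')(q, n) = Add(-3, Pow(Add(-5, -2), Rational(1, 2))) = Add(-3, Pow(-7, Rational(1, 2))) = Add(-3, Mul(I, Pow(7, Rational(1, 2)))))
K = Add(-6, Mul(4, I, Pow(7, Rational(1, 2)))) (K = Add(6, Mul(Add(-3, Mul(I, Pow(7, Rational(1, 2)))), Add(4, Mul(-1, 0)))) = Add(6, Mul(Add(-3, Mul(I, Pow(7, Rational(1, 2)))), Add(4, 0))) = Add(6, Mul(Add(-3, Mul(I, Pow(7, Rational(1, 2)))), 4)) = Add(6, Add(-12, Mul(4, I, Pow(7, Rational(1, 2))))) = Add(-6, Mul(4, I, Pow(7, Rational(1, 2)))) ≈ Add(-6.0000, Mul(10.583, I)))
Add(K, Mul(428, 472)) = Add(Add(-6, Mul(4, I, Pow(7, Rational(1, 2)))), Mul(428, 472)) = Add(Add(-6, Mul(4, I, Pow(7, Rational(1, 2)))), 202016) = Add(202010, Mul(4, I, Pow(7, Rational(1, 2))))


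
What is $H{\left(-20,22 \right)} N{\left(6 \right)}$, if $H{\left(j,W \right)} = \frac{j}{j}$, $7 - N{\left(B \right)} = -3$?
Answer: $10$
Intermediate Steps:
$N{\left(B \right)} = 10$ ($N{\left(B \right)} = 7 - -3 = 7 + 3 = 10$)
$H{\left(j,W \right)} = 1$
$H{\left(-20,22 \right)} N{\left(6 \right)} = 1 \cdot 10 = 10$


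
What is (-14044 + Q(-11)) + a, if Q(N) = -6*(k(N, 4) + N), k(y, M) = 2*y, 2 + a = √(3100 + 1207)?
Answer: -13848 + √4307 ≈ -13782.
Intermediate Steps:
a = -2 + √4307 (a = -2 + √(3100 + 1207) = -2 + √4307 ≈ 63.628)
Q(N) = -18*N (Q(N) = -6*(2*N + N) = -18*N)
(-14044 + Q(-11)) + a = (-14044 - 18*(-11)) + (-2 + √4307) = (-14044 + 198) + (-2 + √4307) = -13846 + (-2 + √4307) = -13848 + √4307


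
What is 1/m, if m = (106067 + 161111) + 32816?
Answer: 1/299994 ≈ 3.3334e-6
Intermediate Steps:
m = 299994 (m = 267178 + 32816 = 299994)
1/m = 1/299994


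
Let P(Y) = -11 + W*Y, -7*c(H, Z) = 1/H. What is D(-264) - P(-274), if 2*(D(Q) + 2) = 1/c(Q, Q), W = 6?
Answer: 2577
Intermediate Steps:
c(H, Z) = -1/(7*H)
D(Q) = -2 - 7*Q/2 (D(Q) = -2 + 1/(2*((-1/(7*Q)))) = -2 + (-7*Q)/2 = -2 - 7*Q/2)
P(Y) = -11 + 6*Y
D(-264) - P(-274) = (-2 - 7/2*(-264)) - (-11 + 6*(-274)) = (-2 + 924) - (-11 - 1644) = 922 - 1*(-1655) = 922 + 1655 = 2577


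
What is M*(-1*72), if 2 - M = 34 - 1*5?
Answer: 1944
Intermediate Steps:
M = -27 (M = 2 - (34 - 1*5) = 2 - (34 - 5) = 2 - 1*29 = 2 - 29 = -27)
M*(-1*72) = -(-27)*72 = -27*(-72) = 1944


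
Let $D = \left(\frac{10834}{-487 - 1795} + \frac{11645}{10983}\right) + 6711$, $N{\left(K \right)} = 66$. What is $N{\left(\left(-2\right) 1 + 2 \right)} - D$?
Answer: $- \frac{11889470567}{1790229} \approx -6641.3$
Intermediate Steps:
$D = \frac{12007625681}{1790229}$ ($D = \left(\frac{10834}{-2282} + 11645 \cdot \frac{1}{10983}\right) + 6711 = \left(10834 \left(- \frac{1}{2282}\right) + \frac{11645}{10983}\right) + 6711 = \left(- \frac{5417}{1141} + \frac{11645}{10983}\right) + 6711 = - \frac{6601138}{1790229} + 6711 = \frac{12007625681}{1790229} \approx 6707.3$)
$N{\left(\left(-2\right) 1 + 2 \right)} - D = 66 - \frac{12007625681}{1790229} = - \frac{11889470567}{1790229}$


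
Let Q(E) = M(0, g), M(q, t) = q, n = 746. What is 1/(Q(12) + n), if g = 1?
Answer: 1/746 ≈ 0.0013405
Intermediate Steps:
Q(E) = 0
1/(Q(12) + n) = 1/(0 + 746) = 1/746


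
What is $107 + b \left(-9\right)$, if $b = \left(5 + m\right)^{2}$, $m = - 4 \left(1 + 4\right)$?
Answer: $-1918$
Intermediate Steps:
$m = -20$ ($m = \left(-4\right) 5 = -20$)
$b = 225$ ($b = \left(5 - 20\right)^{2} = \left(-15\right)^{2} = 225$)
$107 + b \left(-9\right) = 107 + 225 \left(-9\right) = 107 - 2025 = -1918$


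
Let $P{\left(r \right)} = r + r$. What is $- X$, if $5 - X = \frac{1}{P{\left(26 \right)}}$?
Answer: $- \frac{259}{52} \approx -4.9808$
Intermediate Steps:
$P{\left(r \right)} = 2 r$
$X = \frac{259}{52}$ ($X = 5 - \frac{1}{2 \cdot 26} = 5 - \frac{1}{52} = \frac{259}{52} \approx 4.9808$)
$- X = \left(-1\right) \frac{259}{52} = - \frac{259}{52}$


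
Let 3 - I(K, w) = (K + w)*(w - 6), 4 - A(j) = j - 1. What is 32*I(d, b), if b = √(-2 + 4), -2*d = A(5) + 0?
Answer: 32 + 192*√2 ≈ 303.53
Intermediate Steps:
A(j) = 5 - j (A(j) = 4 - (j - 1) = 4 - (-1 + j) = 4 + (1 - j) = 5 - j)
d = 0 (d = -((5 - 1*5) + 0)/2 = -((5 - 5) + 0)/2 = -(0 + 0)/2 = -½*0 = 0)
b = √2 ≈ 1.4142
I(K, w) = 3 - (-6 + w)*(K + w) (I(K, w) = 3 - (K + w)*(w - 6) = 3 - (K + w)*(-6 + w) = 3 - (-6 + w)*(K + w))
32*I(d, b) = 32*(3 - (√2)² + 6*0 + 6*√2 - 1*0*√2) = 32*(3 - 1*2 + 0 + 6*√2 + 0) = 32*(3 - 2 + 0 + 6*√2 + 0) = 32*(1 + 6*√2) = 32 + 192*√2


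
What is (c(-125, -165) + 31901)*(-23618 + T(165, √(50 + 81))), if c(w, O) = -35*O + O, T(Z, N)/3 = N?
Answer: -885934798 + 112533*√131 ≈ -8.8465e+8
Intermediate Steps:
T(Z, N) = 3*N
c(w, O) = -34*O
(c(-125, -165) + 31901)*(-23618 + T(165, √(50 + 81))) = (-34*(-165) + 31901)*(-23618 + 3*√(50 + 81)) = (5610 + 31901)*(-23618 + 3*√131) = 37511*(-23618 + 3*√131) = -885934798 + 112533*√131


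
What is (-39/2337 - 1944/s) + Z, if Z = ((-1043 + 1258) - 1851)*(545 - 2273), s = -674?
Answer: 742155373991/262523 ≈ 2.8270e+6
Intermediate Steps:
Z = 2827008 (Z = (215 - 1851)*(-1728) = -1636*(-1728) = 2827008)
(-39/2337 - 1944/s) + Z = (-39/2337 - 1944/(-674)) + 2827008 = (-39*1/2337 - 1944*(-1/674)) + 2827008 = (-13/779 + 972/337) + 2827008 = 752807/262523 + 2827008 = 742155373991/262523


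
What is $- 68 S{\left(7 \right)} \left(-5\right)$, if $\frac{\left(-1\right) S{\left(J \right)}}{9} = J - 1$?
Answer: $-18360$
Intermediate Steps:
$S{\left(J \right)} = 9 - 9 J$ ($S{\left(J \right)} = - 9 \left(J - 1\right) = - 9 \left(-1 + J\right) = 9 - 9 J$)
$- 68 S{\left(7 \right)} \left(-5\right) = - 68 \left(9 - 63\right) \left(-5\right) = \left(-68\right) \left(-54\right) \left(-5\right) = 3672 \left(-5\right) = -18360$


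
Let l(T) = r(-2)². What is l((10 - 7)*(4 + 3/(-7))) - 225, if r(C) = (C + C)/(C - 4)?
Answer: -2021/9 ≈ -224.56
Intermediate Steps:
r(C) = 2*C/(-4 + C) (r(C) = (2*C)/(-4 + C) = 2*C/(-4 + C))
l(T) = 4/9 (l(T) = (2*(-2)/(-4 - 2))² = (2*(-2)/(-6))² = (2*(-2)*(-⅙))² = (⅔)² = 4/9)
l((10 - 7)*(4 + 3/(-7))) - 225 = 4/9 - 225 = -2021/9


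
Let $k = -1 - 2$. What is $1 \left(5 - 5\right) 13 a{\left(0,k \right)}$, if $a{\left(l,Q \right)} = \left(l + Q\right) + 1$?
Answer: $0$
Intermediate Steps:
$k = -3$ ($k = -1 - 2 = -3$)
$a{\left(l,Q \right)} = 1 + Q + l$ ($a{\left(l,Q \right)} = \left(Q + l\right) + 1 = 1 + Q + l$)
$1 \left(5 - 5\right) 13 a{\left(0,k \right)} = 1 \left(5 - 5\right) 13 \left(1 - 3 + 0\right) = 1 \cdot 0 \cdot 13 \left(-2\right) = 0 \cdot 13 \left(-2\right) = 0 \left(-2\right) = 0$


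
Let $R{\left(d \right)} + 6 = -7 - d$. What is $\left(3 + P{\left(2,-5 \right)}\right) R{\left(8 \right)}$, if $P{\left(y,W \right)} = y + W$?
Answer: $0$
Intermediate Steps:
$P{\left(y,W \right)} = W + y$
$R{\left(d \right)} = -13 - d$ ($R{\left(d \right)} = -6 - \left(7 + d\right) = -13 - d$)
$\left(3 + P{\left(2,-5 \right)}\right) R{\left(8 \right)} = \left(3 + \left(-5 + 2\right)\right) \left(-13 - 8\right) = \left(3 - 3\right) \left(-13 - 8\right) = 0 \left(-21\right) = 0$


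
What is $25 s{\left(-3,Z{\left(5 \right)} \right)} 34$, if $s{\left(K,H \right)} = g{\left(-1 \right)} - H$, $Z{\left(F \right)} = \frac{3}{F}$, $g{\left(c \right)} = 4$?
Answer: $2890$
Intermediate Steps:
$s{\left(K,H \right)} = 4 - H$
$25 s{\left(-3,Z{\left(5 \right)} \right)} 34 = 25 \left(4 - \frac{3}{5}\right) 34 = 25 \cdot \frac{17}{5} \cdot 34 = 85 \cdot 34 = 2890$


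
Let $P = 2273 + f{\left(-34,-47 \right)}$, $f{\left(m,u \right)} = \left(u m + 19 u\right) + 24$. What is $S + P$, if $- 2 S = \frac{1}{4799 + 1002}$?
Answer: $\frac{34829203}{11602} \approx 3002.0$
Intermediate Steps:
$f{\left(m,u \right)} = 24 + 19 u + m u$ ($f{\left(m,u \right)} = \left(m u + 19 u\right) + 24 = \left(19 u + m u\right) + 24 = 24 + 19 u + m u$)
$S = - \frac{1}{11602}$ ($S = - \frac{1}{2 \left(4799 + 1002\right)} = - \frac{1}{2 \cdot 5801} = \left(- \frac{1}{2}\right) \frac{1}{5801} = - \frac{1}{11602} \approx -8.6192 \cdot 10^{-5}$)
$P = 3002$ ($P = 2273 + \left(24 + 19 \left(-47\right) - -1598\right) = 2273 + \left(24 - 893 + 1598\right) = 2273 + 729 = 3002$)
$S + P = - \frac{1}{11602} + 3002 = \frac{34829203}{11602}$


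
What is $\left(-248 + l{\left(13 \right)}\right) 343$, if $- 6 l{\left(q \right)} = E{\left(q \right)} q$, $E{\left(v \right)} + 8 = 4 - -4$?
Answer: $-85064$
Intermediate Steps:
$E{\left(v \right)} = 0$ ($E{\left(v \right)} = -8 + \left(4 - -4\right) = -8 + \left(4 + 4\right) = -8 + 8 = 0$)
$l{\left(q \right)} = 0$ ($l{\left(q \right)} = - \frac{0 q}{6} = \left(- \frac{1}{6}\right) 0 = 0$)
$\left(-248 + l{\left(13 \right)}\right) 343 = \left(-248 + 0\right) 343 = \left(-248\right) 343 = -85064$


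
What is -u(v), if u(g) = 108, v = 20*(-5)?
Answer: -108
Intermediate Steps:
v = -100
-u(v) = -1*108 = -108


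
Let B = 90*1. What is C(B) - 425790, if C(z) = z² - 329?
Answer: -418019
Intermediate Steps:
B = 90
C(z) = -329 + z²
C(B) - 425790 = (-329 + 90²) - 425790 = (-329 + 8100) - 425790 = 7771 - 425790 = -418019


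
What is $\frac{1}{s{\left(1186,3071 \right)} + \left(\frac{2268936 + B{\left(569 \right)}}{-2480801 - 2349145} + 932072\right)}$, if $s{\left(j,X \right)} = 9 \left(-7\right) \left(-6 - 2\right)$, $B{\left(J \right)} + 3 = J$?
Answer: $\frac{2414973}{2252144725697} \approx 1.0723 \cdot 10^{-6}$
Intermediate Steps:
$B{\left(J \right)} = -3 + J$
$s{\left(j,X \right)} = 504$ ($s{\left(j,X \right)} = \left(-63\right) \left(-8\right) = 504$)
$\frac{1}{s{\left(1186,3071 \right)} + \left(\frac{2268936 + B{\left(569 \right)}}{-2480801 - 2349145} + 932072\right)} = \frac{1}{504 + \left(\frac{2268936 + \left(-3 + 569\right)}{-2480801 - 2349145} + 932072\right)} = \frac{1}{504 + \left(\frac{2268936 + 566}{-4829946} + 932072\right)} = \frac{1}{504 + \left(2269502 \left(- \frac{1}{4829946}\right) + 932072\right)} = \frac{1}{504 + \left(- \frac{1134751}{2414973} + 932072\right)} = \frac{1}{504 + \frac{2250927579305}{2414973}} = \frac{1}{\frac{2252144725697}{2414973}} = \frac{2414973}{2252144725697}$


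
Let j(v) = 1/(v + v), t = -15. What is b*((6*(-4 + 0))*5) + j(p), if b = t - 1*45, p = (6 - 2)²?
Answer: 230401/32 ≈ 7200.0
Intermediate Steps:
p = 16 (p = 4² = 16)
j(v) = 1/(2*v)
b = -60 (b = -15 - 1*45 = -15 - 45 = -60)
b*((6*(-4 + 0))*5) + j(p) = -60*6*(-4 + 0)*5 + (½)/16 = -60*6*(-4)*5 + (½)*(1/16) = -(-1440)*5 + 1/32 = -60*(-120) + 1/32 = 7200 + 1/32 = 230401/32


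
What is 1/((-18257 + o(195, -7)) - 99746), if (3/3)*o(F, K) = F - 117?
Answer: -1/117925 ≈ -8.4800e-6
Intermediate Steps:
o(F, K) = -117 + F (o(F, K) = F - 117 = -117 + F)
1/((-18257 + o(195, -7)) - 99746) = 1/((-18257 + (-117 + 195)) - 99746) = 1/((-18257 + 78) - 99746) = 1/(-18179 - 99746) = 1/(-117925) = -1/117925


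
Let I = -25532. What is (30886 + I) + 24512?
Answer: 29866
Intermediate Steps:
(30886 + I) + 24512 = (30886 - 25532) + 24512 = 5354 + 24512 = 29866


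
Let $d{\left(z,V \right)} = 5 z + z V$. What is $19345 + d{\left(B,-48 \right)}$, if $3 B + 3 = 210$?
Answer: $16378$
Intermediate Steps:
$B = 69$ ($B = -1 + \frac{1}{3} \cdot 210 = -1 + 70 = 69$)
$d{\left(z,V \right)} = 5 z + V z$
$19345 + d{\left(B,-48 \right)} = 19345 + 69 \left(5 - 48\right) = 19345 + 69 \left(-43\right) = 19345 - 2967 = 16378$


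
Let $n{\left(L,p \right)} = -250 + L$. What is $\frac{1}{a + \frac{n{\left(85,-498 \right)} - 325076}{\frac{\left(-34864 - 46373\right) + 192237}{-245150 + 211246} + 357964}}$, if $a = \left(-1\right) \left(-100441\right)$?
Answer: $\frac{216719651}{21767341555897} \approx 9.9562 \cdot 10^{-6}$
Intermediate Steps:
$a = 100441$
$\frac{1}{a + \frac{n{\left(85,-498 \right)} - 325076}{\frac{\left(-34864 - 46373\right) + 192237}{-245150 + 211246} + 357964}} = \frac{1}{100441 + \frac{\left(-250 + 85\right) - 325076}{\frac{\left(-34864 - 46373\right) + 192237}{-245150 + 211246} + 357964}} = \frac{1}{100441 + \frac{-165 - 325076}{\frac{\left(-34864 - 46373\right) + 192237}{-33904} + 357964}} = \frac{1}{100441 - \frac{325241}{\left(-81237 + 192237\right) \left(- \frac{1}{33904}\right) + 357964}} = \frac{1}{100441 - \frac{325241}{111000 \left(- \frac{1}{33904}\right) + 357964}} = \frac{1}{100441 - \frac{325241}{- \frac{13875}{4238} + 357964}} = \frac{1}{100441 - \frac{325241}{\frac{1517037557}{4238}}} = \frac{1}{100441 - \frac{196910194}{216719651}} = \frac{1}{\frac{21767341555897}{216719651}} = \frac{216719651}{21767341555897}$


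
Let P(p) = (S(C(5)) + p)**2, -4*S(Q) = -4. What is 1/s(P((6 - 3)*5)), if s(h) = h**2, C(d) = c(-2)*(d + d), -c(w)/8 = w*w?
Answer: 1/65536 ≈ 1.5259e-5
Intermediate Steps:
c(w) = -8*w**2 (c(w) = -8*w*w = -8*w**2)
C(d) = -64*d (C(d) = (-8*(-2)**2)*(d + d) = (-8*4)*(2*d) = -64*d)
S(Q) = 1 (S(Q) = -1/4*(-4) = 1)
P(p) = (1 + p)**2
1/s(P((6 - 3)*5)) = 1/(((1 + (6 - 3)*5)**2)**2) = 1/(((1 + 3*5)**2)**2) = 1/(((1 + 15)**2)**2) = 1/((16**2)**2) = 1/(256**2) = 1/65536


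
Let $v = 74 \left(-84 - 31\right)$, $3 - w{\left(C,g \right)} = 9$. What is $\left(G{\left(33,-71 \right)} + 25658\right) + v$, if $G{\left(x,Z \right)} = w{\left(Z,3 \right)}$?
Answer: $17142$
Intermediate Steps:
$w{\left(C,g \right)} = -6$ ($w{\left(C,g \right)} = 3 - 9 = -6$)
$G{\left(x,Z \right)} = -6$
$v = -8510$ ($v = 74 \left(-115\right) = -8510$)
$\left(G{\left(33,-71 \right)} + 25658\right) + v = \left(-6 + 25658\right) - 8510 = 25652 - 8510 = 17142$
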